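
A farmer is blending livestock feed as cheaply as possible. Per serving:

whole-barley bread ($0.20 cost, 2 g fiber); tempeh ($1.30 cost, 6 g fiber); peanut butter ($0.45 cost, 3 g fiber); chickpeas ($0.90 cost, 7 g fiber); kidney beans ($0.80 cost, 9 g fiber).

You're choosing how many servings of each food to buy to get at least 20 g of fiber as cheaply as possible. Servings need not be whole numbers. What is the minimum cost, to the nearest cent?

Cost per g of fiber: kidney beans $0.0889, whole-barley bread $0.1000, chickpeas $0.1286, peanut butter $0.1500, tempeh $0.2167.
With no serving limits, use only kidney beans: 20 g / 9 g = 2.222 servings × $0.80 = $1.78.

$1.78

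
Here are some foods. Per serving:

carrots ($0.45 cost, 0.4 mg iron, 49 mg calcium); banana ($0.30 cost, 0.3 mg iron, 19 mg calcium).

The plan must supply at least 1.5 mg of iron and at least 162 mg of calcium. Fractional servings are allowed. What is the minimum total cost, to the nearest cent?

carrots only: max(1.5/0.4, 162/49) = 3.75 servings → $1.69.
banana only: max(1.5/0.3, 162/19) = 8.526 servings → $2.56.
carrots + banana with both tight: 2.831 servings and 1.225 servings → $1.64.
The minimum over all feasible corners is $1.64.

$1.64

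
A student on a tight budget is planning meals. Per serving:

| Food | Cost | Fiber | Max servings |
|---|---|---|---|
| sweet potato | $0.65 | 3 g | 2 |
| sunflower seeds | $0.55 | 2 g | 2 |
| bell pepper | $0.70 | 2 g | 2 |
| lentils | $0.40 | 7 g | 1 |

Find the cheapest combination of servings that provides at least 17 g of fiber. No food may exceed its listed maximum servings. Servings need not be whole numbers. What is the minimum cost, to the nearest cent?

Cost per g of fiber: lentils $0.0571, sweet potato $0.2167, sunflower seeds $0.2750, bell pepper $0.3500.
Take 1 serving of lentils: +7.0 g fiber for $0.40 (total $0.40, still need 10.0 g).
Take 2 servings of sweet potato: +6.0 g fiber for $1.30 (total $1.70, still need 4.0 g).
Take 2 servings of sunflower seeds: +4.0 g fiber for $1.10 (total $2.80, still need 0.0 g).
Filling from the cheapest source first is optimal under one linear minimum: $2.80.

$2.80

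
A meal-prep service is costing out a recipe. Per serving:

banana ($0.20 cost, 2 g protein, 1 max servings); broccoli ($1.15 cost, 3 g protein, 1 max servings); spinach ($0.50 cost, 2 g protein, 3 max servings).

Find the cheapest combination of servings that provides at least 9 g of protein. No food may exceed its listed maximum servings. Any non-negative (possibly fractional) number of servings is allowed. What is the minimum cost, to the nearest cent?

$2.08

Cost per g of protein: banana $0.1000, spinach $0.2500, broccoli $0.3833.
Take 1 serving of banana: +2.0 g protein for $0.20 (total $0.20, still need 7.0 g).
Take 3 servings of spinach: +6.0 g protein for $1.50 (total $1.70, still need 1.0 g).
Take 0.3333 servings of broccoli: +1.0 g protein for $0.38 (total $2.08, still need 0.0 g).
Filling from the cheapest source first is optimal under one linear minimum: $2.08.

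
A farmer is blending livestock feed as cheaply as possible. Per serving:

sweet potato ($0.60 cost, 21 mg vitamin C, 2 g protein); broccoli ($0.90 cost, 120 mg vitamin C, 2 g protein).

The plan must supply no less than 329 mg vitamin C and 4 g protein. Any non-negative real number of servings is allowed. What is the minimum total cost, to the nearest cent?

Compare the cost at each extreme point of the feasible region.
sweet potato only: max(329/21, 4/2) = 15.67 servings → $9.40.
broccoli only: max(329/120, 4/2) = 2.742 servings → $2.47.
sweet potato + broccoli with both targets exact would need a negative amount; discard.
Cheapest feasible corner: $2.47.

$2.47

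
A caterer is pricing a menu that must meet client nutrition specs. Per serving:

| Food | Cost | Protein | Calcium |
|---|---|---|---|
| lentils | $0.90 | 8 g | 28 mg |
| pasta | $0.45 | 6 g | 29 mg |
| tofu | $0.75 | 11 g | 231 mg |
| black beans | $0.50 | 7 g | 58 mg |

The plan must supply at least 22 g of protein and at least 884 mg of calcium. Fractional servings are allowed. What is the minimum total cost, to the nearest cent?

$2.87

lentils only: max(22/8, 884/28) = 31.57 servings → $28.41.
pasta only: max(22/6, 884/29) = 30.48 servings → $13.72.
tofu only: max(22/11, 884/231) = 3.827 servings → $2.87.
black beans only: max(22/7, 884/58) = 15.24 servings → $7.62.
lentils + pasta: intersection lies outside the first quadrant.
lentils + tofu: intersection lies outside the first quadrant.
lentils + black beans with both targets exact would need a negative amount; discard.
pasta + tofu: the both-tight solution has a negative serving — not a feasible corner.
pasta + black beans: the both-tight solution has a negative serving — not a feasible corner.
tofu + black beans with both targets exact would need a negative amount; discard.
So the least-cost plan costs $2.87.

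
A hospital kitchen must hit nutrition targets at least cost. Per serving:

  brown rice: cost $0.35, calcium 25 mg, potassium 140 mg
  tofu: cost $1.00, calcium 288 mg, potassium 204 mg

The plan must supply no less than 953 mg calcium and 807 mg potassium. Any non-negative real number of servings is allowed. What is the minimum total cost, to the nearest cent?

$3.59

With two linear requirements the optimum uses one or two foods; enumerate the corners.
brown rice only: max(953/25, 807/140) = 38.12 servings → $13.34.
tofu only: max(953/288, 807/204) = 3.956 servings → $3.96.
brown rice + tofu with both tight: 1.079 servings and 3.215 servings → $3.59.
The minimum over all feasible corners is $3.59.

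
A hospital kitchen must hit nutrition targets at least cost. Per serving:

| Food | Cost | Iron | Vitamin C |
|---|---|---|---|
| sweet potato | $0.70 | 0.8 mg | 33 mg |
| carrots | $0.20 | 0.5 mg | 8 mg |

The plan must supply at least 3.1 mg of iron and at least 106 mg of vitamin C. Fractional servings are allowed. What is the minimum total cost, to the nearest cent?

An LP optimum is at a vertex; with two nutrient constraints at most two foods are used. Check each candidate.
sweet potato only: max(3.1/0.8, 106/33) = 3.875 servings → $2.71.
carrots only: max(3.1/0.5, 106/8) = 13.25 servings → $2.65.
sweet potato + carrots with both tight: 2.792 servings and 1.733 servings → $2.30.
So the least-cost plan costs $2.30.

$2.30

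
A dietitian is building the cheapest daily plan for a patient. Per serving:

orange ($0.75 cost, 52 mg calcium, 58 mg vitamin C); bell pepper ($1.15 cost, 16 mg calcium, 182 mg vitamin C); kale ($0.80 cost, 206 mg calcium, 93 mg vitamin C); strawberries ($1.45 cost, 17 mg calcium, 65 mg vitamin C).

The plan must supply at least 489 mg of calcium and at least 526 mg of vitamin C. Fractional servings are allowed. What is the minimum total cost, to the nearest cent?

Two binding constraints pin down two serving amounts, so the optimal mix uses at most two foods. The candidates are each food alone (scaled to the tighter of calcium/vitamin C) and each pair with both constraints tight.
orange only: max(489/52, 526/58) = 9.404 servings → $7.05.
bell pepper only: max(489/16, 526/182) = 30.56 servings → $35.15.
kale only: max(489/206, 526/93) = 5.656 servings → $4.52.
strawberries only: max(489/17, 526/65) = 28.76 servings → $41.71.
orange + bell pepper with both targets exact would need a negative amount; discard.
orange + kale with both tight: 8.841 servings and 0.142 servings → $6.74.
orange + strawberries with both targets exact would need a negative amount; discard.
bell pepper + kale with both tight: 1.746 servings and 2.238 servings → $3.80.
bell pepper + strawberries: intersection lies outside the first quadrant.
kale + strawberries with both tight: 1.934 servings and 5.325 servings → $9.27.
The minimum over all feasible corners is $3.80.

$3.80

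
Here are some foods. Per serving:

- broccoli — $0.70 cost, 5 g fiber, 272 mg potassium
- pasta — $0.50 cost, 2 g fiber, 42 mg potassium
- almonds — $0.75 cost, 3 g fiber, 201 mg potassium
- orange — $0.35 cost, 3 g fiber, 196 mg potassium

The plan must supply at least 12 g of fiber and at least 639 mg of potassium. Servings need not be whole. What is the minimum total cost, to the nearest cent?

$1.40

This is a tiny linear program; its minimum lies at a vertex of the feasible set. List the vertices and price them.
broccoli only: max(12/5, 639/272) = 2.4 servings → $1.68.
pasta only: max(12/2, 639/42) = 15.21 servings → $7.61.
almonds only: max(12/3, 639/201) = 4 servings → $3.00.
orange only: max(12/3, 639/196) = 4 servings → $1.40.
broccoli + pasta with both tight: 2.317 servings and 0.2066 servings → $1.73.
broccoli + almonds: intersection lies outside the first quadrant.
broccoli + orange: the both-tight solution has a negative serving — not a feasible corner.
pasta + almonds with both tight: 1.793 servings and 2.804 servings → $3.00.
pasta + orange with both tight: 1.635 servings and 2.91 servings → $1.84.
almonds + orange: the both-tight solution has a negative serving — not a feasible corner.
Cheapest feasible corner: $1.40.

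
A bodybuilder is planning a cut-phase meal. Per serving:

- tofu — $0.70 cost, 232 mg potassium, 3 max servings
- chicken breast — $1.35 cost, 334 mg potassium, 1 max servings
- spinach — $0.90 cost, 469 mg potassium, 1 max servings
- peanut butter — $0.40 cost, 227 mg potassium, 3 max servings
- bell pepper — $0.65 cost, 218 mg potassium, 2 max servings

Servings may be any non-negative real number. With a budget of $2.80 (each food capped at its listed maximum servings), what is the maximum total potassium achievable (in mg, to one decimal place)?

1384.8 mg

Potassium per dollar: peanut butter 567.5, spinach 521.1, bell pepper 335.4, tofu 331.4, chicken breast 247.4.
Take 3 servings of peanut butter: spends $1.20, +681.0 mg potassium (running total 681.0 mg).
Take 1 serving of spinach: spends $0.90, +469.0 mg potassium (running total 1150.0 mg).
Take 1.077 servings of bell pepper: spends $0.70, +234.8 mg potassium (running total 1384.8 mg).
Greedy by best ratio exhausts the cost allowance optimally: 1384.8 mg.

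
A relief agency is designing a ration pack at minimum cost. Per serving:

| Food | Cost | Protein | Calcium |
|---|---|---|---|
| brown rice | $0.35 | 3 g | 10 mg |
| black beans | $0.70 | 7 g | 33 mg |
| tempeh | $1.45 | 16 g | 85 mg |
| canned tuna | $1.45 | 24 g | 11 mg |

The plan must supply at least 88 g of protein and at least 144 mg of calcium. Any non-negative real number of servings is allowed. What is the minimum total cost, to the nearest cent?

With two linear requirements the optimum uses one or two foods; enumerate the corners.
brown rice only: max(88/3, 144/10) = 29.33 servings → $10.27.
black beans only: max(88/7, 144/33) = 12.57 servings → $8.80.
tempeh only: max(88/16, 144/85) = 5.5 servings → $7.97.
canned tuna only: max(88/24, 144/11) = 13.09 servings → $18.98.
brown rice + black beans with both targets exact would need a negative amount; discard.
brown rice + tempeh: intersection lies outside the first quadrant.
brown rice + canned tuna with both tight: 12.02 servings and 2.164 servings → $7.34.
black beans + tempeh: intersection lies outside the first quadrant.
black beans + canned tuna with both tight: 3.48 servings and 2.652 servings → $6.28.
tempeh + canned tuna with both tight: 1.335 servings and 2.777 servings → $5.96.
Cheapest feasible corner: $5.96.

$5.96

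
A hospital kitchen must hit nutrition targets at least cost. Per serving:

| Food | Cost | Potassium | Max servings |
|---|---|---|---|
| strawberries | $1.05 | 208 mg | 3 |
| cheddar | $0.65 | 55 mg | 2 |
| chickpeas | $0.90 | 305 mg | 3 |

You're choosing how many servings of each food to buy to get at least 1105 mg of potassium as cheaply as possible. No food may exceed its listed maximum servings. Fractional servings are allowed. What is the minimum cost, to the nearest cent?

$3.66

Cost per mg of potassium: chickpeas $0.0030, strawberries $0.0050, cheddar $0.0118.
Take 3 servings of chickpeas: +915.0 mg potassium for $2.70 (total $2.70, still need 190.0 mg).
Take 0.9135 servings of strawberries: +190.0 mg potassium for $0.96 (total $3.66, still need 0.0 mg).
Filling from the cheapest source first is optimal under one linear minimum: $3.66.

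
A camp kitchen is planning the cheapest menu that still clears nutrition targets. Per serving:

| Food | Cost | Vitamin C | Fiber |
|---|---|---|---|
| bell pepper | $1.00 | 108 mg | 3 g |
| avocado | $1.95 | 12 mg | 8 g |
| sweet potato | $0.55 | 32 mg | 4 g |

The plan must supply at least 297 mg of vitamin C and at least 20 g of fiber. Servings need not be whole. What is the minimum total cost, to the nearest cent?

$3.71

Minimising a linear cost over {vitamin C ≥ 297, fiber ≥ 20, servings ≥ 0} — the optimum is at a vertex, using one or two foods.
bell pepper only: max(297/108, 20/3) = 6.667 servings → $6.67.
avocado only: max(297/12, 20/8) = 24.75 servings → $48.26.
sweet potato only: max(297/32, 20/4) = 9.281 servings → $5.10.
bell pepper + avocado with both tight: 2.58 servings and 1.533 servings → $5.57.
bell pepper + sweet potato with both tight: 1.631 servings and 3.777 servings → $3.71.
avocado + sweet potato: the both-tight solution has a negative serving — not a feasible corner.
So the least-cost plan costs $3.71.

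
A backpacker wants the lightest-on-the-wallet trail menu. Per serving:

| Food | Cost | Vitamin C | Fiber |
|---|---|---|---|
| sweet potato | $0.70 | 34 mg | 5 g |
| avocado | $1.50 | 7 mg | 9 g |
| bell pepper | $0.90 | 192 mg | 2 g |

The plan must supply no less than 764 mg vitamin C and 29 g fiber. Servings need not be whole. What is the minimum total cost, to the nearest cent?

Two binding constraints pin down two serving amounts, so the optimal mix uses at most two foods. The candidates are each food alone (scaled to the tighter of vitamin C/fiber) and each pair with both constraints tight.
sweet potato only: max(764/34, 29/5) = 22.47 servings → $15.73.
avocado only: max(764/7, 29/9) = 109.1 servings → $163.71.
bell pepper only: max(764/192, 29/2) = 14.5 servings → $13.05.
sweet potato + avocado: intersection lies outside the first quadrant.
sweet potato + bell pepper with both tight: 4.529 servings and 3.177 servings → $6.03.
avocado + bell pepper with both tight: 2.357 servings and 3.893 servings → $7.04.
So the least-cost plan costs $6.03.

$6.03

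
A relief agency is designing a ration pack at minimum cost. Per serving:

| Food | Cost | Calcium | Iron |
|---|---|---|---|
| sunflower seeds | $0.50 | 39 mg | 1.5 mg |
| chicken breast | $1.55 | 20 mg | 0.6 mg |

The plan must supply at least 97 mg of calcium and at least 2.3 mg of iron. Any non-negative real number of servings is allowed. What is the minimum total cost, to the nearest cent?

Check every corner: each single food scaled to meet both minima, and each pair solved so both constraints bind.
sunflower seeds only: max(97/39, 2.3/1.5) = 2.487 servings → $1.24.
chicken breast only: max(97/20, 2.3/0.6) = 4.85 servings → $7.52.
sunflower seeds + chicken breast with both targets exact would need a negative amount; discard.
The minimum over all feasible corners is $1.24.

$1.24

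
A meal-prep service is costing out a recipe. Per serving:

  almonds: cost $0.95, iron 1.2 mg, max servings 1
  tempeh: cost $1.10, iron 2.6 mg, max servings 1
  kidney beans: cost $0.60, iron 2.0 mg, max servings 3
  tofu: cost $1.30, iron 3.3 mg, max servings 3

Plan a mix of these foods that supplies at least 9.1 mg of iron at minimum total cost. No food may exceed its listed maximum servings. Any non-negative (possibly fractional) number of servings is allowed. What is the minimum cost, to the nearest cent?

Cost per mg of iron: kidney beans $0.3000, tofu $0.3939, tempeh $0.4231, almonds $0.7917.
Take 3 servings of kidney beans: +6.0 mg iron for $1.80 (total $1.80, still need 3.1 mg).
Take 0.9394 servings of tofu: +3.1 mg iron for $1.22 (total $3.02, still need 0.0 mg).
Greedy by cheapest-per-mg is optimal for a single linear constraint, so the minimum cost is $3.02.

$3.02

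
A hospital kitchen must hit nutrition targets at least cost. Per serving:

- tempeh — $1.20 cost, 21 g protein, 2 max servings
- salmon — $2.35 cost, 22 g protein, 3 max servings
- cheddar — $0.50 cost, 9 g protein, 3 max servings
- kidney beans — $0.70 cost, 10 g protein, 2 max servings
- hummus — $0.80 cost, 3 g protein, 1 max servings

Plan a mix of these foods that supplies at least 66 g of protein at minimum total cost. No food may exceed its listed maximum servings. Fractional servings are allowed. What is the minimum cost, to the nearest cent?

Cost per g of protein: cheddar $0.0556, tempeh $0.0571, kidney beans $0.0700, salmon $0.1068, hummus $0.2667.
Take 3 servings of cheddar: +27.0 g protein for $1.50 (total $1.50, still need 39.0 g).
Take 1.857 servings of tempeh: +39.0 g protein for $2.23 (total $3.73, still need 0.0 g).
Greedy by cheapest-per-g is optimal for a single linear constraint, so the minimum cost is $3.73.

$3.73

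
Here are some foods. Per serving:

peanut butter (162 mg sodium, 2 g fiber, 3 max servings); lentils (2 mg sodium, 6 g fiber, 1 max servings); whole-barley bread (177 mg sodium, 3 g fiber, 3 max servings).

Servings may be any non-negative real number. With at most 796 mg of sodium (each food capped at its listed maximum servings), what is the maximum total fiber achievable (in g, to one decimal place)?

18.2 g

Fiber per mg sodium: lentils 3, whole-barley bread 0.01695, peanut butter 0.01235.
Take 1 serving of lentils: uses 2 mg sodium, +6.0 g fiber (running total 6.0 g).
Take 3 servings of whole-barley bread: uses 531 mg sodium, +9.0 g fiber (running total 15.0 g).
Take 1.623 servings of peanut butter: uses 263 mg sodium, +3.2 g fiber (running total 18.2 g).
Filling greedily by fiber-per-mg sodium is optimal for one linear limit, giving 18.2 g.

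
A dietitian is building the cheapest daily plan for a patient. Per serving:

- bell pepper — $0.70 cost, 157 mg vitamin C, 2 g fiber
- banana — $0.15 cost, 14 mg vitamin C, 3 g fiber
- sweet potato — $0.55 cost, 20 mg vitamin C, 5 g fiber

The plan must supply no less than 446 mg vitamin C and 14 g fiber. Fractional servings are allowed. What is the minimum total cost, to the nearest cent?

$2.25

The cheapest plan sits at a corner of the feasible region — with two constraints it uses at most two foods.
bell pepper only: max(446/157, 14/2) = 7 servings → $4.90.
banana only: max(446/14, 14/3) = 31.86 servings → $4.78.
sweet potato only: max(446/20, 14/5) = 22.3 servings → $12.27.
bell pepper + banana with both tight: 2.578 servings and 2.948 servings → $2.25.
bell pepper + sweet potato with both tight: 2.617 servings and 1.753 servings → $2.80.
banana + sweet potato: intersection lies outside the first quadrant.
So the least-cost plan costs $2.25.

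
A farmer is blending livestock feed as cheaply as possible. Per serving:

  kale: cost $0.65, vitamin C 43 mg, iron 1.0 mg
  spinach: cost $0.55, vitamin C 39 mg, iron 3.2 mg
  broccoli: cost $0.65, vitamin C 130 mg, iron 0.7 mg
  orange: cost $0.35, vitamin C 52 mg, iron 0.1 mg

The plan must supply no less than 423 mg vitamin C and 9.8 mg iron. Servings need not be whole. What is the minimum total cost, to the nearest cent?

With two linear requirements the optimum uses one or two foods; enumerate the corners.
kale only: max(423/43, 9.8/1.0) = 9.837 servings → $6.39.
spinach only: max(423/39, 9.8/3.2) = 10.85 servings → $5.97.
broccoli only: max(423/130, 9.8/0.7) = 14 servings → $9.10.
orange only: max(423/52, 9.8/0.1) = 98 servings → $34.30.
kale + spinach: intersection lies outside the first quadrant.
kale + broccoli with both tight: 9.789 servings and 0.01602 servings → $6.37.
kale + orange with both tight: 9.797 servings and 0.03354 servings → $6.38.
spinach + broccoli with both tight: 2.516 servings and 2.499 servings → $3.01.
spinach + orange with both tight: 2.876 servings and 5.978 servings → $3.67.
broccoli + orange: intersection lies outside the first quadrant.
Cheapest feasible corner: $3.01.

$3.01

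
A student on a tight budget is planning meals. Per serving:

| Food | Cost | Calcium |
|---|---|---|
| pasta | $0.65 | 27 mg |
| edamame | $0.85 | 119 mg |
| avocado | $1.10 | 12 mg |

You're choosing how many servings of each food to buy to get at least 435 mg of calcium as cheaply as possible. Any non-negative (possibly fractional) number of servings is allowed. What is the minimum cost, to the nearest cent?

$3.11

Cost per mg of calcium: edamame $0.0071, pasta $0.0241, avocado $0.0917.
With no serving limits, use only edamame: 435 mg / 119 mg = 3.655 servings × $0.85 = $3.11.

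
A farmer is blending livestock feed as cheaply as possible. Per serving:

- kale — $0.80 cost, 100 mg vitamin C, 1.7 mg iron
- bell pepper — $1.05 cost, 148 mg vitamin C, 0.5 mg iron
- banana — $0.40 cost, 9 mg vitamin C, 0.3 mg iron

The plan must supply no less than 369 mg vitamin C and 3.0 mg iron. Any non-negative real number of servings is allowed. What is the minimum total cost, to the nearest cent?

For a min-cost LP with two ≥-constraints, a basic feasible solution has at most two positive variables.
kale only: max(369/100, 3.0/1.7) = 3.69 servings → $2.95.
bell pepper only: max(369/148, 3.0/0.5) = 6 servings → $6.30.
banana only: max(369/9, 3.0/0.3) = 41 servings → $16.40.
kale + bell pepper with both tight: 1.287 servings and 1.624 servings → $2.73.
kale + banana with both targets exact would need a negative amount; discard.
bell pepper + banana with both tight: 2.098 servings and 6.504 servings → $4.80.
Cheapest feasible corner: $2.73.

$2.73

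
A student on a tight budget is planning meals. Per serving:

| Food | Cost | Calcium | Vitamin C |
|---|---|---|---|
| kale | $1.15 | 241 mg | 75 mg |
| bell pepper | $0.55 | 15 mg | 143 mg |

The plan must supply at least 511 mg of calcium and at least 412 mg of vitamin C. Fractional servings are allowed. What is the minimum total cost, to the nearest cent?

This is a tiny linear program; its minimum lies at a vertex of the feasible set. List the vertices and price them.
kale only: max(511/241, 412/75) = 5.493 servings → $6.32.
bell pepper only: max(511/15, 412/143) = 34.07 servings → $18.74.
kale + bell pepper with both tight: 2.007 servings and 1.829 servings → $3.31.
So the least-cost plan costs $3.31.

$3.31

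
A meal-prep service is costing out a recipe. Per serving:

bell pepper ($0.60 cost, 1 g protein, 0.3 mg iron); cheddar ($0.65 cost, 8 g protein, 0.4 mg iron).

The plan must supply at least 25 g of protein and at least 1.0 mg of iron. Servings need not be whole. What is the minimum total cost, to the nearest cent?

$2.03

Two binding constraints pin down two serving amounts, so the optimal mix uses at most two foods. The candidates are each food alone (scaled to the tighter of protein/iron) and each pair with both constraints tight.
bell pepper only: max(25/1, 1.0/0.3) = 25 servings → $15.00.
cheddar only: max(25/8, 1.0/0.4) = 3.125 servings → $2.03.
bell pepper + cheddar: intersection lies outside the first quadrant.
The minimum over all feasible corners is $2.03.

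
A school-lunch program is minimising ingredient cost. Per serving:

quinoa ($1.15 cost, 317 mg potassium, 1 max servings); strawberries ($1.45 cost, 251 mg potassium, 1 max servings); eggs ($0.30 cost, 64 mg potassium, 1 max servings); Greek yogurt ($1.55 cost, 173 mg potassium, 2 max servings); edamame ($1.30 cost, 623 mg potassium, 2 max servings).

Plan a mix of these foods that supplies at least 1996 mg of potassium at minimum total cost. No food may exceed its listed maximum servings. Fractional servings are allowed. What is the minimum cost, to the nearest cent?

Cost per mg of potassium: edamame $0.0021, quinoa $0.0036, eggs $0.0047, strawberries $0.0058, Greek yogurt $0.0090.
Take 2 servings of edamame: +1246.0 mg potassium for $2.60 (total $2.60, still need 750.0 mg).
Take 1 serving of quinoa: +317.0 mg potassium for $1.15 (total $3.75, still need 433.0 mg).
Take 1 serving of eggs: +64.0 mg potassium for $0.30 (total $4.05, still need 369.0 mg).
Take 1 serving of strawberries: +251.0 mg potassium for $1.45 (total $5.50, still need 118.0 mg).
Take 0.6821 servings of Greek yogurt: +118.0 mg potassium for $1.06 (total $6.56, still need 0.0 mg).
Greedy by cheapest-per-mg is optimal for a single linear constraint, so the minimum cost is $6.56.

$6.56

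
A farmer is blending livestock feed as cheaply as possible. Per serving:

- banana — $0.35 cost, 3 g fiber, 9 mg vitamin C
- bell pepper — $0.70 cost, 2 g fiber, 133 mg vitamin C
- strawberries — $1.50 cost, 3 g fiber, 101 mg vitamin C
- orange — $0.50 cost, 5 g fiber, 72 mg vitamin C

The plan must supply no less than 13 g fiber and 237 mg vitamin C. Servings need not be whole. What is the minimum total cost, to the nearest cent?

$1.54

At the optimum either one food covers both requirements or two foods hit both targets exactly; no other combination can be cheaper.
banana only: max(13/3, 237/9) = 26.33 servings → $9.22.
bell pepper only: max(13/2, 237/133) = 6.5 servings → $4.55.
strawberries only: max(13/3, 237/101) = 4.333 servings → $6.50.
orange only: max(13/5, 237/72) = 3.292 servings → $1.65.
banana + bell pepper with both tight: 3.294 servings and 1.559 servings → $2.24.
banana + strawberries with both tight: 2.181 servings and 2.152 servings → $3.99.
banana + orange: intersection lies outside the first quadrant.
bell pepper + strawberries with both targets exact would need a negative amount; discard.
bell pepper + orange with both tight: 0.4779 servings and 2.409 servings → $1.54.
strawberries + orange with both tight: 0.8616 servings and 2.083 servings → $2.33.
So the least-cost plan costs $1.54.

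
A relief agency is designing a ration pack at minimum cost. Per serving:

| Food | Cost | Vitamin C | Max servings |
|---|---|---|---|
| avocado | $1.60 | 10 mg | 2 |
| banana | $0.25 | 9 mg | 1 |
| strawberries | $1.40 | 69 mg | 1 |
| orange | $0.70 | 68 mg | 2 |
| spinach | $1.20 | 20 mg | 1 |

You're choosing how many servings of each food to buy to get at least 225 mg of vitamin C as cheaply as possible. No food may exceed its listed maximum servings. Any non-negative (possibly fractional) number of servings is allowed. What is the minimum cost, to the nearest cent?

Cost per mg of vitamin C: orange $0.0103, strawberries $0.0203, banana $0.0278, spinach $0.0600, avocado $0.1600.
Take 2 servings of orange: +136.0 mg vitamin C for $1.40 (total $1.40, still need 89.0 mg).
Take 1 serving of strawberries: +69.0 mg vitamin C for $1.40 (total $2.80, still need 20.0 mg).
Take 1 serving of banana: +9.0 mg vitamin C for $0.25 (total $3.05, still need 11.0 mg).
Take 0.55 servings of spinach: +11.0 mg vitamin C for $0.66 (total $3.71, still need 0.0 mg).
Filling from the cheapest source first is optimal under one linear minimum: $3.71.

$3.71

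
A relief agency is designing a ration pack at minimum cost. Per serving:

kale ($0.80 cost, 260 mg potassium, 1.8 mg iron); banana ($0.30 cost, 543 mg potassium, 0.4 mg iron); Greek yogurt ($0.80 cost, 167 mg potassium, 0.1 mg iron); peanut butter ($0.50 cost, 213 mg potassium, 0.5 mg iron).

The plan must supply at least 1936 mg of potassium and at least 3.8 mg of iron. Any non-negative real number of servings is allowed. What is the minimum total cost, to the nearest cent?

kale only: max(1936/260, 3.8/1.8) = 7.446 servings → $5.96.
banana only: max(1936/543, 3.8/0.4) = 9.5 servings → $2.85.
Greek yogurt only: max(1936/167, 3.8/0.1) = 38 servings → $30.40.
peanut butter only: max(1936/213, 3.8/0.5) = 9.089 servings → $4.54.
kale + banana with both tight: 1.476 servings and 2.859 servings → $2.04.
kale + Greek yogurt with both tight: 1.606 servings and 9.092 servings → $8.56.
kale + peanut butter: the both-tight solution has a negative serving — not a feasible corner.
banana + Greek yogurt: intersection lies outside the first quadrant.
banana + peanut butter with both tight: 0.8513 servings and 6.919 servings → $3.71.
Greek yogurt + peanut butter with both tight: 2.55 servings and 7.09 servings → $5.58.
The minimum over all feasible corners is $2.04.

$2.04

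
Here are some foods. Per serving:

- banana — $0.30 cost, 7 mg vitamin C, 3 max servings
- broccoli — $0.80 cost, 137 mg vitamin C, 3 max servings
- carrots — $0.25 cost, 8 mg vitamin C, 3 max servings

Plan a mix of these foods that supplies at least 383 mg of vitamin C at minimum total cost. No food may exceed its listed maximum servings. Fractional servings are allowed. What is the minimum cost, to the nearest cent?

$2.24

Cost per mg of vitamin C: broccoli $0.0058, carrots $0.0312, banana $0.0429.
Take 2.796 servings of broccoli: +383.0 mg vitamin C for $2.24 (total $2.24, still need 0.0 mg).
Filling from the cheapest source first is optimal under one linear minimum: $2.24.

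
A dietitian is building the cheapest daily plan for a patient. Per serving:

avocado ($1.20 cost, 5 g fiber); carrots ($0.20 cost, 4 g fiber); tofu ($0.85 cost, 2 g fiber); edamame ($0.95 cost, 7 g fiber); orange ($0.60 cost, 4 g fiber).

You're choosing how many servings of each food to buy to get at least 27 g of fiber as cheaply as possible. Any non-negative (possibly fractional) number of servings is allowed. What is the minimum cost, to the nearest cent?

Cost per g of fiber: carrots $0.0500, edamame $0.1357, orange $0.1500, avocado $0.2400, tofu $0.4250.
With no serving limits, use only carrots: 27 g / 4 g = 6.75 servings × $0.20 = $1.35.

$1.35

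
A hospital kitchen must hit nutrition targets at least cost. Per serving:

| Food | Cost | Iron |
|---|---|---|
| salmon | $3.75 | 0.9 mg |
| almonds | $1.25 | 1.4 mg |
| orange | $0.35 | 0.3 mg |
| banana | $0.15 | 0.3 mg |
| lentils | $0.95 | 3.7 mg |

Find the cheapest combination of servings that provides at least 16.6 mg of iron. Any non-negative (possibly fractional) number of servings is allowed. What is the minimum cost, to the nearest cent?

Cost per mg of iron: lentils $0.2568, banana $0.5000, almonds $0.8929, orange $1.1667, salmon $4.1667.
With no serving limits, use only lentils: 16.6 mg / 3.7 mg = 4.486 servings × $0.95 = $4.26.

$4.26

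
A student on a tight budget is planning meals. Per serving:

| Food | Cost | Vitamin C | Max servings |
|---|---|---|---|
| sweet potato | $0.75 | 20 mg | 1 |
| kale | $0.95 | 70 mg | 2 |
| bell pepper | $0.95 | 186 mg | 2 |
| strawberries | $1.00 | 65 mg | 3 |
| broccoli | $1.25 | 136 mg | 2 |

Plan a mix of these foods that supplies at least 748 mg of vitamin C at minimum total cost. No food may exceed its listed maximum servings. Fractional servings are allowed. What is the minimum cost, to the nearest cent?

Cost per mg of vitamin C: bell pepper $0.0051, broccoli $0.0092, kale $0.0136, strawberries $0.0154, sweet potato $0.0375.
Take 2 servings of bell pepper: +372.0 mg vitamin C for $1.90 (total $1.90, still need 376.0 mg).
Take 2 servings of broccoli: +272.0 mg vitamin C for $2.50 (total $4.40, still need 104.0 mg).
Take 1.486 servings of kale: +104.0 mg vitamin C for $1.41 (total $5.81, still need 0.0 mg).
Filling from the cheapest source first is optimal under one linear minimum: $5.81.

$5.81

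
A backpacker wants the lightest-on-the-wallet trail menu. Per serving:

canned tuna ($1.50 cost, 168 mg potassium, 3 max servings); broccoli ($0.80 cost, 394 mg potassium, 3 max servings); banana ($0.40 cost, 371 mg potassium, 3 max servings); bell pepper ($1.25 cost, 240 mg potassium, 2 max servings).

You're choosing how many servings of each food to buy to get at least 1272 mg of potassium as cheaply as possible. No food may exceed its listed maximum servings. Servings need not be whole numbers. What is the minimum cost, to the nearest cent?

$1.52

Cost per mg of potassium: banana $0.0011, broccoli $0.0020, bell pepper $0.0052, canned tuna $0.0089.
Take 3 servings of banana: +1113.0 mg potassium for $1.20 (total $1.20, still need 159.0 mg).
Take 0.4036 servings of broccoli: +159.0 mg potassium for $0.32 (total $1.52, still need 0.0 mg).
Greedy by cheapest-per-mg is optimal for a single linear constraint, so the minimum cost is $1.52.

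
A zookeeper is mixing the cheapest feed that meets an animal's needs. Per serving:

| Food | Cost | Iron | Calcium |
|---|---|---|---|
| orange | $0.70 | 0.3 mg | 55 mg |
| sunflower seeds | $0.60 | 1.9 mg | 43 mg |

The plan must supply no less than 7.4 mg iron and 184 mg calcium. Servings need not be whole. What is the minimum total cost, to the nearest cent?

This is a tiny linear program; its minimum lies at a vertex of the feasible set. List the vertices and price them.
orange only: max(7.4/0.3, 184/55) = 24.67 servings → $17.27.
sunflower seeds only: max(7.4/1.9, 184/43) = 4.279 servings → $2.57.
orange + sunflower seeds with both tight: 0.3428 servings and 3.841 servings → $2.54.
So the least-cost plan costs $2.54.

$2.54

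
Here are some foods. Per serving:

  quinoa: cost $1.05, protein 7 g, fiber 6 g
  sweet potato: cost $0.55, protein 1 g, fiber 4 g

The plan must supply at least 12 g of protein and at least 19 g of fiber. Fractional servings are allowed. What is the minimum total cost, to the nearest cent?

A basic optimal solution has at most two foods positive. Try each food alone and each pair with both targets met exactly.
quinoa only: max(12/7, 19/6) = 3.167 servings → $3.33.
sweet potato only: max(12/1, 19/4) = 12 servings → $6.60.
quinoa + sweet potato with both tight: 1.318 servings and 2.773 servings → $2.91.
So the least-cost plan costs $2.91.

$2.91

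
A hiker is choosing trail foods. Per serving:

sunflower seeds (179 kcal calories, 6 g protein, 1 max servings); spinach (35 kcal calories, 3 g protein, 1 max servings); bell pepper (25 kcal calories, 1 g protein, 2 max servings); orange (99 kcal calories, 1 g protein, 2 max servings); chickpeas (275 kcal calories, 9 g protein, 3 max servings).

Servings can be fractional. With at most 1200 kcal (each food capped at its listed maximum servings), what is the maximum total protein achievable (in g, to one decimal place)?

39.1 g

Protein per kcal: spinach 0.08571, bell pepper 0.04, sunflower seeds 0.03352, chickpeas 0.03273, orange 0.0101.
Take 1 serving of spinach: uses 35 kcal, +3.0 g protein (running total 3.0 g).
Take 2 servings of bell pepper: uses 50 kcal, +2.0 g protein (running total 5.0 g).
Take 1 serving of sunflower seeds: uses 179 kcal, +6.0 g protein (running total 11.0 g).
Take 3 servings of chickpeas: uses 825 kcal, +27.0 g protein (running total 38.0 g).
Take 1.121 servings of orange: uses 111 kcal, +1.1 g protein (running total 39.1 g).
Filling greedily by protein-per-kcal is optimal for one linear limit, giving 39.1 g.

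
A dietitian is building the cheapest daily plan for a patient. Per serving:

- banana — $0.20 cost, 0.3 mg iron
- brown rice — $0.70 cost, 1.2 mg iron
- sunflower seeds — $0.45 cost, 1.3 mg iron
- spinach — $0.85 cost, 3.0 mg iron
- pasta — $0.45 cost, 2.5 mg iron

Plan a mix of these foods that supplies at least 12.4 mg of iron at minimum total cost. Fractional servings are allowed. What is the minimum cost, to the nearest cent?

$2.23

Cost per mg of iron: pasta $0.1800, spinach $0.2833, sunflower seeds $0.3462, brown rice $0.5833, banana $0.6667.
With no serving limits, use only pasta: 12.4 mg / 2.5 mg = 4.96 servings × $0.45 = $2.23.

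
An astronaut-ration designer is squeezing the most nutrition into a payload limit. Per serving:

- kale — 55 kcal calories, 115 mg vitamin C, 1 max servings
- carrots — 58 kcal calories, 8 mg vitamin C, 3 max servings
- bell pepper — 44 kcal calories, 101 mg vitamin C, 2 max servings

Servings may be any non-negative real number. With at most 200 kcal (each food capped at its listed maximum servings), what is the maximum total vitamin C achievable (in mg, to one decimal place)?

Vitamin C per kcal: bell pepper 2.295, kale 2.091, carrots 0.1379.
Take 2 servings of bell pepper: uses 88 kcal, +202.0 mg vitamin C (running total 202.0 mg).
Take 1 serving of kale: uses 55 kcal, +115.0 mg vitamin C (running total 317.0 mg).
Take 0.9828 servings of carrots: uses 57 kcal, +7.9 mg vitamin C (running total 324.9 mg).
Greedy by best ratio exhausts the calories allowance optimally: 324.9 mg.

324.9 mg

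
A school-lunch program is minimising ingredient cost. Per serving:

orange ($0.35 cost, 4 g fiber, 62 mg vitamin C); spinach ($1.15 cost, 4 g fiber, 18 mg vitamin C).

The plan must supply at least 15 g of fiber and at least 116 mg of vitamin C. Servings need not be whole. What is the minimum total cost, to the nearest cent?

$1.31

The cheapest plan sits at a corner of the feasible region — with two constraints it uses at most two foods.
orange only: max(15/4, 116/62) = 3.75 servings → $1.31.
spinach only: max(15/4, 116/18) = 6.444 servings → $7.41.
orange + spinach with both tight: 1.102 servings and 2.648 servings → $3.43.
Cheapest feasible corner: $1.31.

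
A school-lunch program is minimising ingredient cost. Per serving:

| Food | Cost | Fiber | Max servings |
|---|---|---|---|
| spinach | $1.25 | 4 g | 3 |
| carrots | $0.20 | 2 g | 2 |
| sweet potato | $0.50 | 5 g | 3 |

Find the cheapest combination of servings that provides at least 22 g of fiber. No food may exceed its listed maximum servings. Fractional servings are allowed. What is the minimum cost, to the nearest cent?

$2.84

Cost per g of fiber: carrots $0.1000, sweet potato $0.1000, spinach $0.3125.
Take 2 servings of carrots: +4.0 g fiber for $0.40 (total $0.40, still need 18.0 g).
Take 3 servings of sweet potato: +15.0 g fiber for $1.50 (total $1.90, still need 3.0 g).
Take 0.75 servings of spinach: +3.0 g fiber for $0.94 (total $2.84, still need 0.0 g).
Greedy by cheapest-per-g is optimal for a single linear constraint, so the minimum cost is $2.84.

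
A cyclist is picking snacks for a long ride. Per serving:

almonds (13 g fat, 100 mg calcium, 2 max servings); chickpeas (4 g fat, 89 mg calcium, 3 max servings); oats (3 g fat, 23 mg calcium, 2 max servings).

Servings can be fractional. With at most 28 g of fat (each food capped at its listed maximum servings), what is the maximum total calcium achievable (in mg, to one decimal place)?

390.1 mg

Calcium per g fat: chickpeas 22.25, almonds 7.692, oats 7.667.
Take 3 servings of chickpeas: uses 12 g fat, +267.0 mg calcium (running total 267.0 mg).
Take 1.231 servings of almonds: uses 16 g fat, +123.1 mg calcium (running total 390.1 mg).
Greedy by best ratio exhausts the fat allowance optimally: 390.1 mg.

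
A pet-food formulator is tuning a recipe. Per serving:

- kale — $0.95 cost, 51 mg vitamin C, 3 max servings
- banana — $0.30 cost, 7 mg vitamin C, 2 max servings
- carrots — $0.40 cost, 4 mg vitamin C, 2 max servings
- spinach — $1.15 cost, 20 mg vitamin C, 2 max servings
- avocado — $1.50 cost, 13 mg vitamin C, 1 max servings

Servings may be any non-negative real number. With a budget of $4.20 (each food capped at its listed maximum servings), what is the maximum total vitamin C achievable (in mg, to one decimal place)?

Vitamin C per dollar: kale 53.68, banana 23.33, spinach 17.39, carrots 10, avocado 8.667.
Take 3 servings of kale: spends $2.85, +153.0 mg vitamin C (running total 153.0 mg).
Take 2 servings of banana: spends $0.60, +14.0 mg vitamin C (running total 167.0 mg).
Take 0.6522 servings of spinach: spends $0.75, +13.0 mg vitamin C (running total 180.0 mg).
Filling greedily by vitamin C-per-dollar is optimal for one linear limit, giving 180.0 mg.

180.0 mg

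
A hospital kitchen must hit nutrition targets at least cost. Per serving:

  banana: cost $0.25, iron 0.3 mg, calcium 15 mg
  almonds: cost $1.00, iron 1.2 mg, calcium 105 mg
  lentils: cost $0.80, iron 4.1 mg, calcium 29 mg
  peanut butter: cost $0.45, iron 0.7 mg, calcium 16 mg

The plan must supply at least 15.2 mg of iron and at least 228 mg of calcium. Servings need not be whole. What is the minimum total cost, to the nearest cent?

$3.92

Compare the cost at each extreme point of the feasible region.
banana only: max(15.2/0.3, 228/15) = 50.67 servings → $12.67.
almonds only: max(15.2/1.2, 228/105) = 12.67 servings → $12.67.
lentils only: max(15.2/4.1, 228/29) = 7.862 servings → $6.29.
peanut butter only: max(15.2/0.7, 228/16) = 21.71 servings → $9.77.
banana + almonds with both targets exact would need a negative amount; discard.
banana + lentils with both tight: 9.356 servings and 3.023 servings → $4.76.
banana + peanut butter with both targets exact would need a negative amount; discard.
almonds + lentils with both tight: 1.248 servings and 3.342 servings → $3.92.
almonds + peanut butter: the both-tight solution has a negative serving — not a feasible corner.
lentils + peanut butter with both tight: 1.845 servings and 10.91 servings → $6.38.
Cheapest feasible corner: $3.92.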